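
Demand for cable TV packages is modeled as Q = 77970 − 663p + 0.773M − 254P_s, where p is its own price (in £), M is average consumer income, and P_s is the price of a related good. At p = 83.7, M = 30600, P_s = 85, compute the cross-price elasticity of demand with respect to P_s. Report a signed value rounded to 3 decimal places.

At the given values, Q = 77970 − 663(83.7) + 0.773(30600) − 254(85) = 24540.7.
∂Q/∂P_s = -254.
E = (-254) × (85/24540.7) = -0.87976…

-0.880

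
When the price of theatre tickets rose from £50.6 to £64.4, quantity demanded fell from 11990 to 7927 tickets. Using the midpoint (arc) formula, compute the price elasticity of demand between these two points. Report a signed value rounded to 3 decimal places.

%ΔQ = (7927 − 11990) / [(11990 + 7927)/2] = -4063/9958.5 = -0.407993…
%ΔP = (64.4 − 50.6) / [(50.6 + 64.4)/2] = 13.8/57.5 = 0.24
Arc Ed = %ΔQ / %ΔP = (-4063/9958.5) / (13.8/57.5) = -1.69997…

-1.700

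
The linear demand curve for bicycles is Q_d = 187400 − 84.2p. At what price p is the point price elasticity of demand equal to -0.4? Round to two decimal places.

635.90

Ed = −84.2p/(187400 − 84.2p). Set this equal to -0.4:
84.2p = 0.4·(187400 − 84.2p) ⇒ 84.2p(1 + 0.4) = 0.4·187400
p = 0.4·187400 / (84.2·1.4) = 635.9009…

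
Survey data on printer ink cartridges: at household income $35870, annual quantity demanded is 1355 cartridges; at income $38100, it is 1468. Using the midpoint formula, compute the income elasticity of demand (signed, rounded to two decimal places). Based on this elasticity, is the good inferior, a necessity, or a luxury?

1.33; luxury

%ΔQ = (1468 − 1355)/[( 1355 + 1468)/2] = 113/1411.5 = 0.080056…
%ΔIncome = (38100 − 35870)/[( 35870 + 38100)/2] = 2230/36985 = 0.060294…
E_income = (113/1411.5) / (2230/36985) = 1.3277…
E_income > 1 ⇒ normal good, luxury.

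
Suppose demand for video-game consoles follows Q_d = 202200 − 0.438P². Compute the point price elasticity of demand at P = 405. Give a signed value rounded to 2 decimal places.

-1.10

dQ_d/dP = −2·0.438·P = -354.78. At P = 405, Q_d = 130357.05.
Ed = (dQ_d/dP)·(P/Q_d) = (-354.78) × (405/130357.05) = -1.1022…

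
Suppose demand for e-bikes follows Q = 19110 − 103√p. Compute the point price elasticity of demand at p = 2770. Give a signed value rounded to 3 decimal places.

-0.198

dQ/dp = −103/(2√p) = -0.978515. At p = 2770, Q = 13689.
Ed = (dQ/dp)·(p/Q) = (-0.978515) × (2770/13689) = -0.19800…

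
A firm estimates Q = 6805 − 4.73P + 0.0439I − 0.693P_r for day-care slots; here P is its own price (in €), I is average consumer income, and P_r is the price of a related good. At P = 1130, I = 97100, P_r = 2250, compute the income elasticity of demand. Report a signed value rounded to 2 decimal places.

1.02

At the given values, Q = 6805 − 4.73(1130) + 0.0439(97100) − 0.693(2250) = 4163.54.
∂Q/∂I = 0.0439.
E = (0.0439) × (97100/4163.54) = 1.0238…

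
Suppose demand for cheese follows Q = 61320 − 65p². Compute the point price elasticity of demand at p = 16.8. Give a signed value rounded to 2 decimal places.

-0.85

dQ/dp = −2·65·p = -2184. At p = 16.8, Q = 42974.4.
Ed = (dQ/dp)·(p/Q) = (-2184) × (16.8/42974.4) = -0.8537…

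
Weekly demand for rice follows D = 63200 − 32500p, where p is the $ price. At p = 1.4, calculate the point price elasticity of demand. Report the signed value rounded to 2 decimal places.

-2.57

dD/dp = −32500. At p = 1.4, D = 63200 − 32500(1.4) = 17700.
Ed = (dD/dp)·(p/D) = −32500 × (1.4/17700) = -2.5706…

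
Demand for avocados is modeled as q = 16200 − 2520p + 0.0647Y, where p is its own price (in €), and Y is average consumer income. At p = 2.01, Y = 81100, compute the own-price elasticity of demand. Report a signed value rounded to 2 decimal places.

At the given values, q = 16200 − 2520(2.01) + 0.0647(81100) = 16381.97.
∂q/∂p = −2520.
E = (-2520) × (2.01/16381.97) = -0.3091…

-0.31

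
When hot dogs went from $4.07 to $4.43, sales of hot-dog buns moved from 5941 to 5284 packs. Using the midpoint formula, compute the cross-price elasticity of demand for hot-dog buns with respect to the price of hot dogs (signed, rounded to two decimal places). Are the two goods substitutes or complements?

-1.38; complements

%ΔQ_{hot-dog buns} = (5284 − 5941)/avg = -657/5612.5 = -0.117060…
%ΔP_{hot dogs} = (4.43 − 4.07)/avg = 0.36/4.25 = 0.084705…
E_cross = (-657/5612.5) / (0.36/4.25) = -1.3819…
E_cross < 0 ⇒ the goods are complements.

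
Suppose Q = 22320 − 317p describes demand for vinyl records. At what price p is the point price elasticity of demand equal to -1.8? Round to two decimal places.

Ed = −317p/(22320 − 317p). Set this equal to -1.8:
317p = 1.8·(22320 − 317p) ⇒ 317p(1 + 1.8) = 1.8·22320
p = 1.8·22320 / (317·2.8) = 45.2636…

45.26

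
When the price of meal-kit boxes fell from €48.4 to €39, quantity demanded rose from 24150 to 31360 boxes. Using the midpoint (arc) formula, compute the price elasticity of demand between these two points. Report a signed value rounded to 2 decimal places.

-1.21

%ΔQ = (31360 − 24150) / [(24150 + 31360)/2] = 7210/27755 = 0.259773…
%ΔP = (39 − 48.4) / [(48.4 + 39)/2] = -9.4/43.7 = -0.215102…
Arc Ed = %ΔQ / %ΔP = (7210/27755) / (-9.4/43.7) = -1.2076…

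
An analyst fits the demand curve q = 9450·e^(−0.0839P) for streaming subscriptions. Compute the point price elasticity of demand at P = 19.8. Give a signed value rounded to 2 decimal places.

-1.66

dq/dP = −0.0839·q = -150.569. At P = 19.8, q = 1794.62.
Ed = (dq/dP)·(P/q) = (-150.569) × (19.8/1794.62) = -1.6612…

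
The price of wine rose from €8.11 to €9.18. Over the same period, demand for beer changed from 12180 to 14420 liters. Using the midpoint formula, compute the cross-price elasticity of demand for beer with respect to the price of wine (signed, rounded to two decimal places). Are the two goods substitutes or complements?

1.36; substitutes

%ΔQ_{beer} = (14420 − 12180)/avg = 2240/13300 = 0.168421…
%ΔP_{wine} = (9.18 − 8.11)/avg = 1.07/8.645 = 0.123770…
E_cross = (2240/13300) / (1.07/8.645) = 1.3607…
E_cross > 0 ⇒ the goods are substitutes.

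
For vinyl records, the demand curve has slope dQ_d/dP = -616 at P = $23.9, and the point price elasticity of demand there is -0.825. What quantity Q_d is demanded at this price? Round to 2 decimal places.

Ed = (dQ_d/dP)·(P/Q_d) ⇒ Q_d = (dQ_d/dP)·P/Ed = (-616)·23.9/(-0.825) = 17845.3333…

17845.33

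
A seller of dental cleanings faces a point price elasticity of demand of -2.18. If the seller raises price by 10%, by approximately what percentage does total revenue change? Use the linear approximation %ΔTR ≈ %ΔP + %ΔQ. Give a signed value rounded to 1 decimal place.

%ΔQ ≈ Ed × %ΔP = (-2.18) × (+10%) = -21.8000%
%ΔTR ≈ %ΔP + %ΔQ = (+10%) + (-21.8000%) = -11.8000%

-11.8%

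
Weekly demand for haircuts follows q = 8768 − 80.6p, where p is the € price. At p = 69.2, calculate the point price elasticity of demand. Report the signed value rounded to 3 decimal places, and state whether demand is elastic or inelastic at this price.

dq/dp = −80.6. At p = 69.2, q = 8768 − 80.6(69.2) = 3190.48.
Ed = (dq/dp)·(p/q) = −80.6 × (69.2/3190.48) = -1.74817…
|Ed| = 1.748 > 1, so demand is elastic.

-1.748; elastic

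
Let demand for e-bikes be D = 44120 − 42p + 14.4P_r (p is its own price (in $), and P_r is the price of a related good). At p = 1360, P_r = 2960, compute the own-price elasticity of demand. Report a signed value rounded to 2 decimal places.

-1.93

At the given values, D = 44120 − 42(1360) + 14.4(2960) = 29624.
∂D/∂p = −42.
E = (-42) × (1360/29624) = -1.9281…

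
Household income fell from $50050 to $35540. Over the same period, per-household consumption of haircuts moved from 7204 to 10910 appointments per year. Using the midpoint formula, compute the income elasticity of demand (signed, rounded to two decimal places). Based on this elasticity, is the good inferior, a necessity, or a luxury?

-1.21; inferior

%ΔQ = (10910 − 7204)/[( 7204 + 10910)/2] = 3706/9057 = 0.409186…
%ΔIncome = (35540 − 50050)/[( 50050 + 35540)/2] = -14510/42795 = -0.339058…
E_income = (3706/9057) / (-14510/42795) = -1.2068…
E_income < 0 ⇒ inferior good.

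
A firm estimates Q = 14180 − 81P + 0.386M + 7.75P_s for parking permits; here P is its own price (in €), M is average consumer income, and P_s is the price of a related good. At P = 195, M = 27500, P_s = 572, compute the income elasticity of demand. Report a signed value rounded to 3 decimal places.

0.790

At the given values, Q = 14180 − 81(195) + 0.386(27500) + 7.75(572) = 13433.
∂Q/∂M = 0.386.
E = (0.386) × (27500/13433) = 0.79021…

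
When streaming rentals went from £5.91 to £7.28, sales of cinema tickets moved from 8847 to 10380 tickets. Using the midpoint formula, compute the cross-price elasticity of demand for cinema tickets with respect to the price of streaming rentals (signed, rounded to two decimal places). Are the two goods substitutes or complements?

%ΔQ_{cinema tickets} = (10380 − 8847)/avg = 1533/9613.5 = 0.159463…
%ΔP_{streaming rentals} = (7.28 − 5.91)/avg = 1.37/6.595 = 0.207733…
E_cross = (1533/9613.5) / (1.37/6.595) = 0.7676…
E_cross > 0 ⇒ the goods are substitutes.

0.77; substitutes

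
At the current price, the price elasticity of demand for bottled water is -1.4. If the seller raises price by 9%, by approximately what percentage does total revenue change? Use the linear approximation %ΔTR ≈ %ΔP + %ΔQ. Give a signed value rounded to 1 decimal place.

%ΔQ ≈ Ed × %ΔP = (-1.4) × (+9%) = -12.6000%
%ΔTR ≈ %ΔP + %ΔQ = (+9%) + (-12.6000%) = -3.6000%

-3.6%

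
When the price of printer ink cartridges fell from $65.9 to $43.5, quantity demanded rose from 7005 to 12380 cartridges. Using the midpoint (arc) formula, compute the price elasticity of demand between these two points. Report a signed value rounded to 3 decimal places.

-1.354

%ΔQ = (12380 − 7005) / [(7005 + 12380)/2] = 5375/9692.5 = 0.554552…
%ΔP = (43.5 − 65.9) / [(65.9 + 43.5)/2] = -22.4/54.7 = -0.409506…
Arc Ed = %ΔQ / %ΔP = (5375/9692.5) / (-22.4/54.7) = -1.35419…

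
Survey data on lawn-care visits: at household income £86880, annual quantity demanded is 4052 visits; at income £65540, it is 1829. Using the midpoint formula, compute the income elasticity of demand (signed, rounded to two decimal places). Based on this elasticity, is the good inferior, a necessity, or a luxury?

%ΔQ = (1829 − 4052)/[( 4052 + 1829)/2] = -2223/2940.5 = -0.755993…
%ΔIncome = (65540 − 86880)/[( 86880 + 65540)/2] = -21340/76210 = -0.280015…
E_income = (-2223/2940.5) / (-21340/76210) = 2.6998…
E_income > 1 ⇒ normal good, luxury.

2.70; luxury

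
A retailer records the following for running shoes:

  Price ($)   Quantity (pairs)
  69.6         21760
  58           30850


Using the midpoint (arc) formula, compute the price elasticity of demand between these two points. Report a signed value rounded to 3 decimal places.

-1.901

%ΔQ = (30850 − 21760) / [(21760 + 30850)/2] = 9090/26305 = 0.345561…
%ΔP = (58 − 69.6) / [(69.6 + 58)/2] = -11.6/63.8 = -0.181818…
Arc Ed = %ΔQ / %ΔP = (9090/26305) / (-11.6/63.8) = -1.90058…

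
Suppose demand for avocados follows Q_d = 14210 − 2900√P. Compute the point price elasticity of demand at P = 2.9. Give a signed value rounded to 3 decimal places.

-0.266

dQ_d/dP = −2900/(2√P) = -851.469. At P = 2.9, Q_d = 9271.48.
Ed = (dQ_d/dP)·(P/Q_d) = (-851.469) × (2.9/9271.48) = -0.26632…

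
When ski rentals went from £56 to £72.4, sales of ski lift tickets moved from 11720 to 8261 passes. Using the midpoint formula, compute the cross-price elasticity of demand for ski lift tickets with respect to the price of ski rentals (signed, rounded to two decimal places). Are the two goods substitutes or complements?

%ΔQ_{ski lift tickets} = (8261 − 11720)/avg = -3459/9990.5 = -0.346228…
%ΔP_{ski rentals} = (72.4 − 56)/avg = 16.4/64.2 = 0.255451…
E_cross = (-3459/9990.5) / (16.4/64.2) = -1.3553…
E_cross < 0 ⇒ the goods are complements.

-1.36; complements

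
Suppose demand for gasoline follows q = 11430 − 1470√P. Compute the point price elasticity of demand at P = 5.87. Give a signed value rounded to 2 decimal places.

dq/dP = −1470/(2√P) = -303.367. At P = 5.87, q = 7868.47.
Ed = (dq/dP)·(P/q) = (-303.367) × (5.87/7868.47) = -0.2263…

-0.23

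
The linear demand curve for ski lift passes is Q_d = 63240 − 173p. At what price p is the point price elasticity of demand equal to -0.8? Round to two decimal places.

Ed = −173p/(63240 − 173p). Set this equal to -0.8:
173p = 0.8·(63240 − 173p) ⇒ 173p(1 + 0.8) = 0.8·63240
p = 0.8·63240 / (173·1.8) = 162.4662…

162.47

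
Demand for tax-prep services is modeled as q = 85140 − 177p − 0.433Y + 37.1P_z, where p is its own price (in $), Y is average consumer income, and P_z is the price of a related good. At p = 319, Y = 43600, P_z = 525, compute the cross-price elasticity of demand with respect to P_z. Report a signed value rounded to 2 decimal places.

0.67

At the given values, q = 85140 − 177(319) − 0.433(43600) + 37.1(525) = 29275.7.
∂q/∂P_z = 37.1.
E = (37.1) × (525/29275.7) = 0.6653…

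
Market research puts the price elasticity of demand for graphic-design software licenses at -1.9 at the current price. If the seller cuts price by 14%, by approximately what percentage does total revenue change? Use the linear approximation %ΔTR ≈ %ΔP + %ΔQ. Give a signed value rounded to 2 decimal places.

+12.60%

%ΔQ ≈ Ed × %ΔP = (-1.9) × (-14%) = +26.6000%
%ΔTR ≈ %ΔP + %ΔQ = (-14%) + (+26.6000%) = +12.6000%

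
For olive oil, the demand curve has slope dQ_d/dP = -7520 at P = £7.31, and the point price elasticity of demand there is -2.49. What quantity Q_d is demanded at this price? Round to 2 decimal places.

22076.79

Ed = (dQ_d/dP)·(P/Q_d) ⇒ Q_d = (dQ_d/dP)·P/Ed = (-7520)·7.31/(-2.49) = 22076.7871…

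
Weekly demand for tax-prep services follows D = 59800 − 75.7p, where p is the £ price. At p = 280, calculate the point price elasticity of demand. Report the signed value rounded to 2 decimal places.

dD/dp = −75.7. At p = 280, D = 59800 − 75.7(280) = 38604.
Ed = (dD/dp)·(p/D) = −75.7 × (280/38604) = -0.5490…

-0.55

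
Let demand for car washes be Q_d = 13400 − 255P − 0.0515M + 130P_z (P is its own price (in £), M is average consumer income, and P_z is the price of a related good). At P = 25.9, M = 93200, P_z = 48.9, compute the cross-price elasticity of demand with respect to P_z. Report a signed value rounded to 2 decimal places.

At the given values, Q_d = 13400 − 255(25.9) − 0.0515(93200) + 130(48.9) = 8352.7.
∂Q_d/∂P_z = 130.
E = (130) × (48.9/8352.7) = 0.7610…

0.76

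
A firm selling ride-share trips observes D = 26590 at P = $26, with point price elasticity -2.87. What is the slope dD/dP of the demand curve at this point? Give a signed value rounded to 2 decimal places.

Ed = (dD/dP)·(P/D) ⇒ dD/dP = Ed·D/P = (-2.87)·26590/26 = -2935.1269…

-2935.13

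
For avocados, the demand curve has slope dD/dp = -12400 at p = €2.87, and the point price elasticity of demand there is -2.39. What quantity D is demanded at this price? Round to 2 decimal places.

Ed = (dD/dp)·(p/D) ⇒ D = (dD/dp)·p/Ed = (-12400)·2.87/(-2.39) = 14890.3765…

14890.38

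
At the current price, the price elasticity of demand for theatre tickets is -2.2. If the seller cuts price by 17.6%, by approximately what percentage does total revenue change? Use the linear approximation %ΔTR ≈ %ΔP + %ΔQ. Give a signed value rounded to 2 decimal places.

+21.12%

%ΔQ ≈ Ed × %ΔP = (-2.2) × (-17.6%) = +38.7200%
%ΔTR ≈ %ΔP + %ΔQ = (-17.6%) + (+38.7200%) = +21.1200%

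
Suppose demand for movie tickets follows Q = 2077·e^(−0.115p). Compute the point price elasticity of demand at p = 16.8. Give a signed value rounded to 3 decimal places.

dQ/dp = −0.115·Q = -34.6001. At p = 16.8, Q = 300.87.
Ed = (dQ/dp)·(p/Q) = (-34.6001) × (16.8/300.87) = -1.932

-1.932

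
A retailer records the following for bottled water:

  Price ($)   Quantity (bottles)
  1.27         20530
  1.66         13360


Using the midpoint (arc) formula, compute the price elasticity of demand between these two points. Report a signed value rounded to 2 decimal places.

%ΔQ = (13360 − 20530) / [(20530 + 13360)/2] = -7170/16945 = -0.423133…
%ΔP = (1.66 − 1.27) / [(1.27 + 1.66)/2] = 0.39/1.465 = 0.266211…
Arc Ed = %ΔQ / %ΔP = (-7170/16945) / (0.39/1.465) = -1.5894…

-1.59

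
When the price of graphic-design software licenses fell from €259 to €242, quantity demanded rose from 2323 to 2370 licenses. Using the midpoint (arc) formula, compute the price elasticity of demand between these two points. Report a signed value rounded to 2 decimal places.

%ΔQ = (2370 − 2323) / [(2323 + 2370)/2] = 47/2346.5 = 0.020029…
%ΔP = (242 − 259) / [(259 + 242)/2] = -17/250.5 = -0.067864…
Arc Ed = %ΔQ / %ΔP = (47/2346.5) / (-17/250.5) = -0.2951…

-0.30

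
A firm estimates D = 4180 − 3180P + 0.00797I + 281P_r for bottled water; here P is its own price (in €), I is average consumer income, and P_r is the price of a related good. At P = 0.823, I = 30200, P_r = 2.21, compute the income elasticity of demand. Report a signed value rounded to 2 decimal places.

0.10

At the given values, D = 4180 − 3180(0.823) + 0.00797(30200) + 281(2.21) = 2424.564.
∂D/∂I = 0.00797.
E = (0.00797) × (30200/2424.564) = 0.0992…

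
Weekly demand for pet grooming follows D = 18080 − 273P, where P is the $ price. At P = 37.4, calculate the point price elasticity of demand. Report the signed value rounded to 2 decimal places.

-1.30

dD/dP = −273. At P = 37.4, D = 18080 − 273(37.4) = 7869.8.
Ed = (dD/dP)·(P/D) = −273 × (37.4/7869.8) = -1.2973…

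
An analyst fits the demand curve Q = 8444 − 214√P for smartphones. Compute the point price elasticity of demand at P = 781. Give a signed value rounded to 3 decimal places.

-1.214

dQ/dP = −214/(2√P) = -3.82876. At P = 781, Q = 2463.48.
Ed = (dQ/dP)·(P/Q) = (-3.82876) × (781/2463.48) = -1.21383…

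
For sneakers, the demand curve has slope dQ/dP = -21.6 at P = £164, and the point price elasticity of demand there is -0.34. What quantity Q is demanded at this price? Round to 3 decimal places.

Ed = (dQ/dP)·(P/Q) ⇒ Q = (dQ/dP)·P/Ed = (-21.6)·164/(-0.34) = 10418.82352…

10418.824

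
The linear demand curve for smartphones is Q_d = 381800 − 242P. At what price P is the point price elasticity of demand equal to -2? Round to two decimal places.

Ed = −242P/(381800 − 242P). Set this equal to -2:
242P = 2·(381800 − 242P) ⇒ 242P(1 + 2) = 2·381800
P = 2·381800 / (242·3) = 1051.7906…

1051.79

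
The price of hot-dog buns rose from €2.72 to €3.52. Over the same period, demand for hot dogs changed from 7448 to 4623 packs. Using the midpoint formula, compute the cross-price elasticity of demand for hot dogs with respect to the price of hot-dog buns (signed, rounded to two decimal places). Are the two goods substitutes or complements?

-1.83; complements

%ΔQ_{hot dogs} = (4623 − 7448)/avg = -2825/6035.5 = -0.468063…
%ΔP_{hot-dog buns} = (3.52 − 2.72)/avg = 0.8/3.12 = 0.256410…
E_cross = (-2825/6035.5) / (0.8/3.12) = -1.8254…
E_cross < 0 ⇒ the goods are complements.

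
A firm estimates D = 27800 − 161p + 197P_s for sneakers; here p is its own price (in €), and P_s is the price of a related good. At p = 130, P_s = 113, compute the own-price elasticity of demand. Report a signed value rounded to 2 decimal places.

At the given values, D = 27800 − 161(130) + 197(113) = 29131.
∂D/∂p = −161.
E = (-161) × (130/29131) = -0.7184…

-0.72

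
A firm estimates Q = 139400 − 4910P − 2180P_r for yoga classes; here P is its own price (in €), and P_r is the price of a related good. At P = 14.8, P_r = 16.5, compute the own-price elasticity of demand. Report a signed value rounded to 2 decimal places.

At the given values, Q = 139400 − 4910(14.8) − 2180(16.5) = 30762.
∂Q/∂P = −4910.
E = (-4910) × (14.8/30762) = -2.3622…

-2.36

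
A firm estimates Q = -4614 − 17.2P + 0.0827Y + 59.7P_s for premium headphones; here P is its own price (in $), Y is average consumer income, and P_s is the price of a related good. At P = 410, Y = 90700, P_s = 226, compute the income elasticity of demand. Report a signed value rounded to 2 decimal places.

At the given values, Q = -4614 − 17.2(410) + 0.0827(90700) + 59.7(226) = 9327.09.
∂Q/∂Y = 0.0827.
E = (0.0827) × (90700/9327.09) = 0.8042…

0.80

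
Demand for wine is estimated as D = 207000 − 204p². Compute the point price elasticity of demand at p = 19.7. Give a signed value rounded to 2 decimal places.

dD/dp = −2·204·p = -8037.6. At p = 19.7, D = 127829.64.
Ed = (dD/dp)·(p/D) = (-8037.6) × (19.7/127829.64) = -1.2386…

-1.24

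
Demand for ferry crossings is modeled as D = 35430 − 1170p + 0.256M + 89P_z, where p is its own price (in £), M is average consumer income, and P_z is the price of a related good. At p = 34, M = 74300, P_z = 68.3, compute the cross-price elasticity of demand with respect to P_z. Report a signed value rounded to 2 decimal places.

0.29

At the given values, D = 35430 − 1170(34) + 0.256(74300) + 89(68.3) = 20749.5.
∂D/∂P_z = 89.
E = (89) × (68.3/20749.5) = 0.2929…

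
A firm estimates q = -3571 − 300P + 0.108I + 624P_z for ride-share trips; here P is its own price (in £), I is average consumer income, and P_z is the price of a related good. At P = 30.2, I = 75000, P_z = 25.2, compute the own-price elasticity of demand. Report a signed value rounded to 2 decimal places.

At the given values, q = -3571 − 300(30.2) + 0.108(75000) + 624(25.2) = 11193.8.
∂q/∂P = −300.
E = (-300) × (30.2/11193.8) = -0.8093…

-0.81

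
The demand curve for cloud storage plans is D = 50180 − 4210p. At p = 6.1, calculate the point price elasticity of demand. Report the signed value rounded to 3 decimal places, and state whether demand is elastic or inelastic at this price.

dD/dp = −4210. At p = 6.1, D = 50180 − 4210(6.1) = 24499.
Ed = (dD/dp)·(p/D) = −4210 × (6.1/24499) = -1.04824…
|Ed| = 1.048 > 1, so demand is elastic.

-1.048; elastic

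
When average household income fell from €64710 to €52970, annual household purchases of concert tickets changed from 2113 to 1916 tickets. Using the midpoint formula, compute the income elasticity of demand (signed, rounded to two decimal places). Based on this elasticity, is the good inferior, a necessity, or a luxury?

0.49; necessity

%ΔQ = (1916 − 2113)/[( 2113 + 1916)/2] = -197/2014.5 = -0.097791…
%ΔIncome = (52970 − 64710)/[( 64710 + 52970)/2] = -11740/58840 = -0.199524…
E_income = (-197/2014.5) / (-11740/58840) = 0.4901…
0 < E_income < 1 ⇒ normal good, necessity.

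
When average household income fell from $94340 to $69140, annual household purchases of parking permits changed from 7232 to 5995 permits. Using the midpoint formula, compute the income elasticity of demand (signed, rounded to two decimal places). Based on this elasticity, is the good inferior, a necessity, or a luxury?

0.61; necessity

%ΔQ = (5995 − 7232)/[( 7232 + 5995)/2] = -1237/6613.5 = -0.187041…
%ΔIncome = (69140 − 94340)/[( 94340 + 69140)/2] = -25200/81740 = -0.308294…
E_income = (-1237/6613.5) / (-25200/81740) = 0.6066…
0 < E_income < 1 ⇒ normal good, necessity.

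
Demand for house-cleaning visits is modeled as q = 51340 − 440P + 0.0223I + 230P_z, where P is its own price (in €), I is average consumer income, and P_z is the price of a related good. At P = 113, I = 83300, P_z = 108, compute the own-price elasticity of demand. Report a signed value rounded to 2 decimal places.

-1.76

At the given values, q = 51340 − 440(113) + 0.0223(83300) + 230(108) = 28317.59.
∂q/∂P = −440.
E = (-440) × (113/28317.59) = -1.7557…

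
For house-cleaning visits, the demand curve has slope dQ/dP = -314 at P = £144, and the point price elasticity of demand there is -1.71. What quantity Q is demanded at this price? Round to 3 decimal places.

Ed = (dQ/dP)·(P/Q) ⇒ Q = (dQ/dP)·P/Ed = (-314)·144/(-1.71) = 26442.10526…

26442.105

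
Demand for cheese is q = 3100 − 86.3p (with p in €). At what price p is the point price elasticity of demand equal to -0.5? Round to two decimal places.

Ed = −86.3p/(3100 − 86.3p). Set this equal to -0.5:
86.3p = 0.5·(3100 − 86.3p) ⇒ 86.3p(1 + 0.5) = 0.5·3100
p = 0.5·3100 / (86.3·1.5) = 11.9737…

11.97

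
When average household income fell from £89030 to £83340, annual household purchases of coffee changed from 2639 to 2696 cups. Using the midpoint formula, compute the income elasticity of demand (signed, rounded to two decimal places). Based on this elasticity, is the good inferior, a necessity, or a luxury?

-0.32; inferior

%ΔQ = (2696 − 2639)/[( 2639 + 2696)/2] = 57/2667.5 = 0.021368…
%ΔIncome = (83340 − 89030)/[( 89030 + 83340)/2] = -5690/86185 = -0.066020…
E_income = (57/2667.5) / (-5690/86185) = -0.3236…
E_income < 0 ⇒ inferior good.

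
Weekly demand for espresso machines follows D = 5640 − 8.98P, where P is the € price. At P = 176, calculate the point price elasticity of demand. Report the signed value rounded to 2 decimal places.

-0.39

dD/dP = −8.98. At P = 176, D = 5640 − 8.98(176) = 4059.52.
Ed = (dD/dP)·(P/D) = −8.98 × (176/4059.52) = -0.3893…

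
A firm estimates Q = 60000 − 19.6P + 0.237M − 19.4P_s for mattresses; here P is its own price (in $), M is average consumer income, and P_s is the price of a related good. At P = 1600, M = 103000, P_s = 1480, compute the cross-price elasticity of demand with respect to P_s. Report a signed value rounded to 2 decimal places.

-1.18

At the given values, Q = 60000 − 19.6(1600) + 0.237(103000) − 19.4(1480) = 24339.
∂Q/∂P_s = -19.4.
E = (-19.4) × (1480/24339) = -1.1796…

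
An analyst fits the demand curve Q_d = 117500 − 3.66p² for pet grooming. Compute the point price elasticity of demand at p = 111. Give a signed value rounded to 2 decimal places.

-1.25

dQ_d/dp = −2·3.66·p = -812.52. At p = 111, Q_d = 72405.14.
Ed = (dQ_d/dp)·(p/Q_d) = (-812.52) × (111/72405.14) = -1.2456…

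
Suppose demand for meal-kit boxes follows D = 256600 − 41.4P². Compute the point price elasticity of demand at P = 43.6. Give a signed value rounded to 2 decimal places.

-0.88

dD/dP = −2·41.4·P = -3610.08. At P = 43.6, D = 177900.256.
Ed = (dD/dP)·(P/D) = (-3610.08) × (43.6/177900.256) = -0.8847…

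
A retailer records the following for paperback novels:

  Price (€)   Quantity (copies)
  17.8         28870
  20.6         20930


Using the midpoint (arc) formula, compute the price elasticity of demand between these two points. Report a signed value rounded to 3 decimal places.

-2.187

%ΔQ = (20930 − 28870) / [(28870 + 20930)/2] = -7940/24900 = -0.318875…
%ΔP = (20.6 − 17.8) / [(17.8 + 20.6)/2] = 2.8/19.2 = 0.145833…
Arc Ed = %ΔQ / %ΔP = (-7940/24900) / (2.8/19.2) = -2.18657…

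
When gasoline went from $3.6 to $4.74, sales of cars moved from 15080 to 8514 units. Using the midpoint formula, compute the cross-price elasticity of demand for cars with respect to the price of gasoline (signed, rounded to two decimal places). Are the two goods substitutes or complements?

-2.04; complements

%ΔQ_{cars} = (8514 − 15080)/avg = -6566/11797 = -0.556582…
%ΔP_{gasoline} = (4.74 − 3.6)/avg = 1.14/4.17 = 0.273381…
E_cross = (-6566/11797) / (1.14/4.17) = -2.0359…
E_cross < 0 ⇒ the goods are complements.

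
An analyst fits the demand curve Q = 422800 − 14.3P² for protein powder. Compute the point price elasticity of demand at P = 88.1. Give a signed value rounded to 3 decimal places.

-0.712

dQ/dP = −2·14.3·P = -2519.66. At P = 88.1, Q = 311808.977.
Ed = (dQ/dP)·(P/Q) = (-2519.66) × (88.1/311808.977) = -0.71191…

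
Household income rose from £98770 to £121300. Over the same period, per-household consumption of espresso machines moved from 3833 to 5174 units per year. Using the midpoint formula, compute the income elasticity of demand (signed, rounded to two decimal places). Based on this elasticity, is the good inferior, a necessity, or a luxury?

%ΔQ = (5174 − 3833)/[( 3833 + 5174)/2] = 1341/4503.5 = 0.297768…
%ΔIncome = (121300 − 98770)/[( 98770 + 121300)/2] = 22530/110035 = 0.204753…
E_income = (1341/4503.5) / (22530/110035) = 1.4542…
E_income > 1 ⇒ normal good, luxury.

1.45; luxury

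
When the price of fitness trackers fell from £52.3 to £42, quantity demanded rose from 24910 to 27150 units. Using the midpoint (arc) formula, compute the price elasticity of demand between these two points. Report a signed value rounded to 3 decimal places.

%ΔQ = (27150 − 24910) / [(24910 + 27150)/2] = 2240/26030 = 0.086054…
%ΔP = (42 − 52.3) / [(52.3 + 42)/2] = -10.3/47.15 = -0.218451…
Arc Ed = %ΔQ / %ΔP = (2240/26030) / (-10.3/47.15) = -0.39392…

-0.394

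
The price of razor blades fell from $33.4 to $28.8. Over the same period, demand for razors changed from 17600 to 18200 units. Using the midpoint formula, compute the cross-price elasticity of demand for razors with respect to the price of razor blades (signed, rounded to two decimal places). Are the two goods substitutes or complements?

-0.23; complements

%ΔQ_{razors} = (18200 − 17600)/avg = 600/17900 = 0.033519…
%ΔP_{razor blades} = (28.8 − 33.4)/avg = -4.6/31.1 = -0.147909…
E_cross = (600/17900) / (-4.6/31.1) = -0.2266…
E_cross < 0 ⇒ the goods are complements.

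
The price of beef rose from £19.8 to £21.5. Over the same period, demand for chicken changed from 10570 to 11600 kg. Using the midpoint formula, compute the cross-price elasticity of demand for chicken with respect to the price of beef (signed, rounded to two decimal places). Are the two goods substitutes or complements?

%ΔQ_{chicken} = (11600 − 10570)/avg = 1030/11085 = 0.092918…
%ΔP_{beef} = (21.5 − 19.8)/avg = 1.7/20.65 = 0.082324…
E_cross = (1030/11085) / (1.7/20.65) = 1.1286…
E_cross > 0 ⇒ the goods are substitutes.

1.13; substitutes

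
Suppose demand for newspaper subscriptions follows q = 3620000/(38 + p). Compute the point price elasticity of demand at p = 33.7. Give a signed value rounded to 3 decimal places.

-0.470

dq/dp = −3620000/(38 + p)² = -704.158. At p = 33.7, q = 50488.1.
Ed = (dq/dp)·(p/q) = (-704.158) × (33.7/50488.1) = -0.47001…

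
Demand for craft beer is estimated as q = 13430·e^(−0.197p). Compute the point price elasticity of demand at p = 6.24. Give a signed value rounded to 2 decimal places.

-1.23

dq/dp = −0.197·q = -773.878. At p = 6.24, q = 3928.32.
Ed = (dq/dp)·(p/q) = (-773.878) × (6.24/3928.32) = -1.2292…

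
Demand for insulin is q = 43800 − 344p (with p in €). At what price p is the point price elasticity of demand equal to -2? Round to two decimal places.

Ed = −344p/(43800 − 344p). Set this equal to -2:
344p = 2·(43800 − 344p) ⇒ 344p(1 + 2) = 2·43800
p = 2·43800 / (344·3) = 84.8837…

84.88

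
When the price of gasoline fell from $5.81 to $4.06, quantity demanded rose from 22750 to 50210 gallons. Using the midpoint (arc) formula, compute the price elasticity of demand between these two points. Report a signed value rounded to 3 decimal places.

-2.123

%ΔQ = (50210 − 22750) / [(22750 + 50210)/2] = 27460/36480 = 0.752741…
%ΔP = (4.06 − 5.81) / [(5.81 + 4.06)/2] = -1.75/4.935 = -0.354609…
Arc Ed = %ΔQ / %ΔP = (27460/36480) / (-1.75/4.935) = -2.12273…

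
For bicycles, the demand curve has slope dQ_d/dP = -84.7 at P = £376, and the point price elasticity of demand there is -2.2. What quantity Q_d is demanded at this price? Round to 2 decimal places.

14476.00

Ed = (dQ_d/dP)·(P/Q_d) ⇒ Q_d = (dQ_d/dP)·P/Ed = (-84.7)·376/(-2.2) = 14476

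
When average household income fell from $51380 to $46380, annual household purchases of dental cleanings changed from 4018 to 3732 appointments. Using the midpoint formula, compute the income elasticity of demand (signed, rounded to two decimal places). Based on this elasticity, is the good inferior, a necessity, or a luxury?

0.72; necessity

%ΔQ = (3732 − 4018)/[( 4018 + 3732)/2] = -286/3875 = -0.073806…
%ΔIncome = (46380 − 51380)/[( 51380 + 46380)/2] = -5000/48880 = -0.102291…
E_income = (-286/3875) / (-5000/48880) = 0.7215…
0 < E_income < 1 ⇒ normal good, necessity.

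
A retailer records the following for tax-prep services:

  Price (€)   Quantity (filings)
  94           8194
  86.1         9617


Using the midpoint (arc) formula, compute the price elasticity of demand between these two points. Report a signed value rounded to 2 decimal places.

-1.82

%ΔQ = (9617 − 8194) / [(8194 + 9617)/2] = 1423/8905.5 = 0.159788…
%ΔP = (86.1 − 94) / [(94 + 86.1)/2] = -7.9/90.05 = -0.087729…
Arc Ed = %ΔQ / %ΔP = (1423/8905.5) / (-7.9/90.05) = -1.8213…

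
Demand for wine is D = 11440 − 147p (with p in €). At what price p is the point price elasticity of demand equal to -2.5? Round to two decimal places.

Ed = −147p/(11440 − 147p). Set this equal to -2.5:
147p = 2.5·(11440 − 147p) ⇒ 147p(1 + 2.5) = 2.5·11440
p = 2.5·11440 / (147·3.5) = 55.5879…

55.59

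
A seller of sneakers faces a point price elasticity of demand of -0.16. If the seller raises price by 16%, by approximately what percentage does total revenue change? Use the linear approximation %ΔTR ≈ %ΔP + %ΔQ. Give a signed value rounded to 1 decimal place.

%ΔQ ≈ Ed × %ΔP = (-0.16) × (+16%) = -2.5600%
%ΔTR ≈ %ΔP + %ΔQ = (+16%) + (-2.5600%) = +13.4400%

+13.4%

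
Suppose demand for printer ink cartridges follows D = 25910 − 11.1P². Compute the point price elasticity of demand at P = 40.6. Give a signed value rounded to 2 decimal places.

dD/dP = −2·11.1·P = -901.32. At P = 40.6, D = 7613.204.
Ed = (dD/dP)·(P/D) = (-901.32) × (40.6/7613.204) = -4.8065…

-4.81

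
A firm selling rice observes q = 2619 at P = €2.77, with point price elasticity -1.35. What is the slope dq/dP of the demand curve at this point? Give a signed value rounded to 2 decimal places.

Ed = (dq/dP)·(P/q) ⇒ dq/dP = Ed·q/P = (-1.35)·2619/2.77 = -1276.4079…

-1276.41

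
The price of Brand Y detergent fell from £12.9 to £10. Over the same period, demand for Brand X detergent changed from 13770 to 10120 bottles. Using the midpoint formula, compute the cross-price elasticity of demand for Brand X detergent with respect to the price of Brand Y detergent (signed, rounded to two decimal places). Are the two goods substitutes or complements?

1.21; substitutes

%ΔQ_{Brand X detergent} = (10120 − 13770)/avg = -3650/11945 = -0.305567…
%ΔP_{Brand Y detergent} = (10 − 12.9)/avg = -2.9/11.45 = -0.253275…
E_cross = (-3650/11945) / (-2.9/11.45) = 1.2064…
E_cross > 0 ⇒ the goods are substitutes.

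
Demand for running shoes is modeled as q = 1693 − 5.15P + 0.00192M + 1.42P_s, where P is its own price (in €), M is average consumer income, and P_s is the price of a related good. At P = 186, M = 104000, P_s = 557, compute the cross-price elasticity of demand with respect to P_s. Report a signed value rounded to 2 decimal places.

At the given values, q = 1693 − 5.15(186) + 0.00192(104000) + 1.42(557) = 1725.72.
∂q/∂P_s = 1.42.
E = (1.42) × (557/1725.72) = 0.4583…

0.46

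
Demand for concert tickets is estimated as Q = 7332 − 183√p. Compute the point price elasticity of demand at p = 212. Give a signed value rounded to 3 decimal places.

-0.285

dQ/dp = −183/(2√p) = -6.28425. At p = 212, Q = 4667.48.
Ed = (dQ/dp)·(p/Q) = (-6.28425) × (212/4667.48) = -0.28543…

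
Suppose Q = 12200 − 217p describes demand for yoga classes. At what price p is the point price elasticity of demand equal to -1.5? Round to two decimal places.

Ed = −217p/(12200 − 217p). Set this equal to -1.5:
217p = 1.5·(12200 − 217p) ⇒ 217p(1 + 1.5) = 1.5·12200
p = 1.5·12200 / (217·2.5) = 33.7327…

33.73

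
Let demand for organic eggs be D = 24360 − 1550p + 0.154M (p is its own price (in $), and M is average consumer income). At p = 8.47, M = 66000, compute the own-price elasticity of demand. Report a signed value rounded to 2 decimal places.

-0.61

At the given values, D = 24360 − 1550(8.47) + 0.154(66000) = 21395.5.
∂D/∂p = −1550.
E = (-1550) × (8.47/21395.5) = -0.6136…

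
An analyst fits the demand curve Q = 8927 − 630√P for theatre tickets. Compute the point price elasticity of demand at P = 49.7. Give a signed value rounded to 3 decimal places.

dQ/dP = −630/(2√P) = -44.682. At P = 49.7, Q = 4485.61.
Ed = (dQ/dP)·(P/Q) = (-44.682) × (49.7/4485.61) = -0.49507…

-0.495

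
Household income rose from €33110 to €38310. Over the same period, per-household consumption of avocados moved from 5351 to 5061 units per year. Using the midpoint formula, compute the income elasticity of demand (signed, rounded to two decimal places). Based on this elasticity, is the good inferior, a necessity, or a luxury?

-0.38; inferior

%ΔQ = (5061 − 5351)/[( 5351 + 5061)/2] = -290/5206 = -0.055704…
%ΔIncome = (38310 − 33110)/[( 33110 + 38310)/2] = 5200/35710 = 0.145617…
E_income = (-290/5206) / (5200/35710) = -0.3825…
E_income < 0 ⇒ inferior good.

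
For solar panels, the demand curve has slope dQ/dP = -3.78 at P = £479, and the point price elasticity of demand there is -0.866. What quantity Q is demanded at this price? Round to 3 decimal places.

2090.785

Ed = (dQ/dP)·(P/Q) ⇒ Q = (dQ/dP)·P/Ed = (-3.78)·479/(-0.866) = 2090.78521…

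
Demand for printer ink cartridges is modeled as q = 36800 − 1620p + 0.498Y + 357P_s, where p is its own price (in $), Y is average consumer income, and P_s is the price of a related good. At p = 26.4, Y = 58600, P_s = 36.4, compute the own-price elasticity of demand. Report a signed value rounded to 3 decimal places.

-1.181

At the given values, q = 36800 − 1620(26.4) + 0.498(58600) + 357(36.4) = 36209.6.
∂q/∂p = −1620.
E = (-1620) × (26.4/36209.6) = -1.18112…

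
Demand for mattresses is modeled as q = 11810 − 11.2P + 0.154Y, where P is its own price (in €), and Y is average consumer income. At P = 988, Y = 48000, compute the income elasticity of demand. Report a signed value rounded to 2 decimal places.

0.91

At the given values, q = 11810 − 11.2(988) + 0.154(48000) = 8136.4.
∂q/∂Y = 0.154.
E = (0.154) × (48000/8136.4) = 0.9085…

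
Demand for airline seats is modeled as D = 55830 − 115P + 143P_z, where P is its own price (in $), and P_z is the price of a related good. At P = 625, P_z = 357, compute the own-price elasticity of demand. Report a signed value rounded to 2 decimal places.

-2.05

At the given values, D = 55830 − 115(625) + 143(357) = 35006.
∂D/∂P = −115.
E = (-115) × (625/35006) = -2.0532…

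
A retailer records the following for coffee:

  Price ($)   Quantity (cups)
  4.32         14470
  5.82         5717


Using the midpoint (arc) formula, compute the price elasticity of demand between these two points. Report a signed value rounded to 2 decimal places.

%ΔQ = (5717 − 14470) / [(14470 + 5717)/2] = -8753/10093.5 = -0.867191…
%ΔP = (5.82 − 4.32) / [(4.32 + 5.82)/2] = 1.5/5.07 = 0.295857…
Arc Ed = %ΔQ / %ΔP = (-8753/10093.5) / (1.5/5.07) = -2.9311…

-2.93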